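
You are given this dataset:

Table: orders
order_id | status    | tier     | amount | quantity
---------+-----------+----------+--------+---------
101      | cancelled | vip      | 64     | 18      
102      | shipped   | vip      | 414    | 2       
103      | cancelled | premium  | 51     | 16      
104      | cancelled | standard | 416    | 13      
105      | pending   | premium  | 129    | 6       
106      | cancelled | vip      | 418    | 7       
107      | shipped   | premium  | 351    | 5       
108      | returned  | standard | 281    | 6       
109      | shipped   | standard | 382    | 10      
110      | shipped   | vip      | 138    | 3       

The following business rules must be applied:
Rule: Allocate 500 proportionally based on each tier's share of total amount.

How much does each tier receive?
premium: 100.42, standard: 204.05, vip: 195.54

Step 1: Calculate total amount = 2644
Step 2: Calculate each tier's proportion:
  premium: 531/2644 = 20.08% → 100.42
  standard: 1079/2644 = 40.81% → 204.05
  vip: 1034/2644 = 39.11% → 195.54
Step 3: Verify: sum of allocations ≈ 500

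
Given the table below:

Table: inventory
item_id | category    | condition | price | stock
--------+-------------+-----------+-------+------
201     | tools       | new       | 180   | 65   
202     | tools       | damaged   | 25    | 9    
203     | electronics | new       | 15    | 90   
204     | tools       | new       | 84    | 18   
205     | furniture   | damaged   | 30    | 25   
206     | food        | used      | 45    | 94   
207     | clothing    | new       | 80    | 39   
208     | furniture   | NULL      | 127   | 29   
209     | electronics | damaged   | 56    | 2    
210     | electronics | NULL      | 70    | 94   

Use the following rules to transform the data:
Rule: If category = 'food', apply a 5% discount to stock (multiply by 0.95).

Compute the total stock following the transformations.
460.3

Step 1: Records with category = 'food' have total stock = 94
Step 2: Apply multiplier: 94 × 0.95 = 89.3
Step 3: Other records total: 371
Step 4: Final sum = 89.3 + 371 = 460.3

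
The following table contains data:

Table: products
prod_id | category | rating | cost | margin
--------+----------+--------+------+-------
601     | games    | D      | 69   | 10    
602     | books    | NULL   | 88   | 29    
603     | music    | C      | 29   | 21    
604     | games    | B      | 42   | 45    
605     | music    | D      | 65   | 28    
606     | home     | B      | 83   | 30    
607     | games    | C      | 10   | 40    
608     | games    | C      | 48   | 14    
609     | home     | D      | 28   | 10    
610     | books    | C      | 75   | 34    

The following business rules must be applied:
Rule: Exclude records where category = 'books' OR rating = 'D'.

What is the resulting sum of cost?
212

Step 1: Find records where category = 'books' OR rating = 'D'
Step 2: 5 records match, summing to 325
Step 3: Original sum: 537
Step 4: Remaining sum = 537 - 325 = 212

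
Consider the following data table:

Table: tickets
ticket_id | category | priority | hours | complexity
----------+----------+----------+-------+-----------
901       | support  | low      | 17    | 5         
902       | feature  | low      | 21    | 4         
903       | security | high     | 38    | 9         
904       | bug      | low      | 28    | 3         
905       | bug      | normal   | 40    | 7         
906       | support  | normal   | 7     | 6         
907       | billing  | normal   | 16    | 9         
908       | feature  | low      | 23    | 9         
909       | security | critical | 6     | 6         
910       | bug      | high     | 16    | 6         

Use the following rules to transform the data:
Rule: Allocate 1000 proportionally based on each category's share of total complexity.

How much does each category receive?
billing: 140.62, bug: 250.0, feature: 203.12, security: 234.38, support: 171.88

Step 1: Calculate total complexity = 64
Step 2: Calculate each category's proportion:
  billing: 9/64 = 14.06% → 140.62
  bug: 16/64 = 25.00% → 250.0
  feature: 13/64 = 20.31% → 203.12
  security: 15/64 = 23.44% → 234.38
  support: 11/64 = 17.19% → 171.88
Step 3: Verify: sum of allocations ≈ 1000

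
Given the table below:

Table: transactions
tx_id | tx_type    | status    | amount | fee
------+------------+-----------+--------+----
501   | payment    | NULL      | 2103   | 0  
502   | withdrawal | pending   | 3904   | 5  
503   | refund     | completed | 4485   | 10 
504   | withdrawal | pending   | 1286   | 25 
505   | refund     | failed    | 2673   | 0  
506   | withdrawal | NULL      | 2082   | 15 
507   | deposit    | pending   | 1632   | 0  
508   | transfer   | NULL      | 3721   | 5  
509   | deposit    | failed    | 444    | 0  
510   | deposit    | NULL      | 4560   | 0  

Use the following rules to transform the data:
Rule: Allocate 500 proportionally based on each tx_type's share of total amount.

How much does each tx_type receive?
deposit: 123.39, payment: 39.1, refund: 133.1, transfer: 69.19, withdrawal: 135.22

Step 1: Calculate total amount = 26890
Step 2: Calculate each tx_type's proportion:
  deposit: 6636/26890 = 24.68% → 123.39
  payment: 2103/26890 = 7.82% → 39.1
  refund: 7158/26890 = 26.62% → 133.1
  transfer: 3721/26890 = 13.84% → 69.19
  withdrawal: 7272/26890 = 27.04% → 135.22
Step 3: Verify: sum of allocations ≈ 500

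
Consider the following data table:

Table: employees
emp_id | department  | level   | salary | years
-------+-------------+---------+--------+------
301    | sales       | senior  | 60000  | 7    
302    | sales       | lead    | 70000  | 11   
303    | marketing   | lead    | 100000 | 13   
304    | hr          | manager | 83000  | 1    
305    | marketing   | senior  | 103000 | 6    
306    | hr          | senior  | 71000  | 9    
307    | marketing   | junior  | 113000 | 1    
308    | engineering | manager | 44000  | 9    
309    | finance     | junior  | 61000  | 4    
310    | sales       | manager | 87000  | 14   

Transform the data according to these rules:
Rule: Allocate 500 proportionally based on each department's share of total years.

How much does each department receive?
engineering: 60.0, finance: 26.67, hr: 66.67, marketing: 133.33, sales: 213.33

Step 1: Calculate total years = 75
Step 2: Calculate each department's proportion:
  engineering: 9/75 = 12.00% → 60.0
  finance: 4/75 = 5.33% → 26.67
  hr: 10/75 = 13.33% → 66.67
  marketing: 20/75 = 26.67% → 133.33
  sales: 32/75 = 42.67% → 213.33
Step 3: Verify: sum of allocations ≈ 500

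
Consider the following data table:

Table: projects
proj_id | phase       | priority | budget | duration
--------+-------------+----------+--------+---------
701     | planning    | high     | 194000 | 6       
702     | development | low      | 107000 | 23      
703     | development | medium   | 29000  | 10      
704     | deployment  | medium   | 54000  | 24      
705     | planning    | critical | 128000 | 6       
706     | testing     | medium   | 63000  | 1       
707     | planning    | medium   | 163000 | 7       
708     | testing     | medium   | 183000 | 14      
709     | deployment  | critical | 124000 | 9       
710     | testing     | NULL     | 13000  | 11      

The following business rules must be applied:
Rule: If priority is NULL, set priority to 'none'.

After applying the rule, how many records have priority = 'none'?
1

Step 1: Count records where priority IS NULL
Step 2: Found 1 records with NULL priority
Step 3: These records will have priority set to 'none'
Step 4: Records already having priority = 'none': 0
Step 5: Answer: 1 + 0 = 1 records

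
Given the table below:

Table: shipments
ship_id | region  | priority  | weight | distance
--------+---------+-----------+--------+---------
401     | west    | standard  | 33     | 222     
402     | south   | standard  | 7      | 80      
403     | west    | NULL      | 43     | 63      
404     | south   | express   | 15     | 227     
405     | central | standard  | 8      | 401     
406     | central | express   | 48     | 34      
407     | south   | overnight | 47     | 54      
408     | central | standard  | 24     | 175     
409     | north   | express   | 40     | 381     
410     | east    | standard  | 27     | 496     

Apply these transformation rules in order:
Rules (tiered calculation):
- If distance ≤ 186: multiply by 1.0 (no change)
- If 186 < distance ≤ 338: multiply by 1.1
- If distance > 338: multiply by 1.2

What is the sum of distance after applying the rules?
2433.5

Step 1: Tier 1 (distance ≤ 186): 5 records, sum = 406 × 1.0 = 406.0
Step 2: Tier 2 (186 < distance ≤ 338): 2 records, sum = 449 × 1.1 = 493.9
Step 3: Tier 3 (distance > 338): 3 records, sum = 1278 × 1.2 = 1533.6
Step 4: Final sum = 406.0 + 493.9 + 1533.6 = 2433.5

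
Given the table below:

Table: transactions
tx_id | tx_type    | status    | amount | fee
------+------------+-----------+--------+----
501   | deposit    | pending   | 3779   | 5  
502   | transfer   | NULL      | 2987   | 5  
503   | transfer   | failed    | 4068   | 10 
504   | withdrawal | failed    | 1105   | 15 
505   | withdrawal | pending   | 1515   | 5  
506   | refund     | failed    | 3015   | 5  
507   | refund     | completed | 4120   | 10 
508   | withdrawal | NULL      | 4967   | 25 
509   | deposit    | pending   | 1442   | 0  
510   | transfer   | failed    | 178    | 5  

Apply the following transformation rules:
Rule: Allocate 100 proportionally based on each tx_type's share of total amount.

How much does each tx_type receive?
deposit: 19.21, refund: 26.25, transfer: 26.62, withdrawal: 27.92

Step 1: Calculate total amount = 27176
Step 2: Calculate each tx_type's proportion:
  deposit: 5221/27176 = 19.21% → 19.21
  refund: 7135/27176 = 26.25% → 26.25
  transfer: 7233/27176 = 26.62% → 26.62
  withdrawal: 7587/27176 = 27.92% → 27.92
Step 3: Verify: sum of allocations ≈ 100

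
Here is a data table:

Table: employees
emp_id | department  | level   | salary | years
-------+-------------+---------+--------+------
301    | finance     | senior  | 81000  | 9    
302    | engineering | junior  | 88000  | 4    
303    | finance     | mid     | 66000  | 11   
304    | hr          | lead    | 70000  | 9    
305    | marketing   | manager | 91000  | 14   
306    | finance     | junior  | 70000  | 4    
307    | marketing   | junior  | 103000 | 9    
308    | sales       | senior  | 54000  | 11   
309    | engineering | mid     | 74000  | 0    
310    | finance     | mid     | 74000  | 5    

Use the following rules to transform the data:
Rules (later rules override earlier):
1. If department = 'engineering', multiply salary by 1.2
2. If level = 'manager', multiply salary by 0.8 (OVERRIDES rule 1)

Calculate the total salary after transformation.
785200.0

Step 1: Rule 2 takes priority for records with level = 'manager'
  - 1 records: 91000 × 0.8 = 72800.0
Step 2: Rule 1 applies to remaining records with department = 'engineering'
  - 2 records: 162000 × 1.2 = 194400.0
Step 3: Other records unchanged: 518000
Step 4: Final sum = 72800.0 + 194400.0 + 518000 = 785200.0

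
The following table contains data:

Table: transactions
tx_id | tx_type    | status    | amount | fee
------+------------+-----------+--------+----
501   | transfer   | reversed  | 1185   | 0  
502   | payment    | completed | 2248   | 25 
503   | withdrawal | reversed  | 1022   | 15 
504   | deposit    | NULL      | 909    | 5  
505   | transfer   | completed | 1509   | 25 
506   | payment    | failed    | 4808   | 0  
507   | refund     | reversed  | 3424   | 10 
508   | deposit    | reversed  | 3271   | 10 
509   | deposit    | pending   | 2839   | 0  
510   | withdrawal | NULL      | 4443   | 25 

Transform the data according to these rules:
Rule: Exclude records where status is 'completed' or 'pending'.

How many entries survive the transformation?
7

Step 1: Count records to exclude
  - 2 (completed) + 1 (pending) = 3 records
Step 2: Total records: 10
Step 3: Remaining = 10 - 3 = 7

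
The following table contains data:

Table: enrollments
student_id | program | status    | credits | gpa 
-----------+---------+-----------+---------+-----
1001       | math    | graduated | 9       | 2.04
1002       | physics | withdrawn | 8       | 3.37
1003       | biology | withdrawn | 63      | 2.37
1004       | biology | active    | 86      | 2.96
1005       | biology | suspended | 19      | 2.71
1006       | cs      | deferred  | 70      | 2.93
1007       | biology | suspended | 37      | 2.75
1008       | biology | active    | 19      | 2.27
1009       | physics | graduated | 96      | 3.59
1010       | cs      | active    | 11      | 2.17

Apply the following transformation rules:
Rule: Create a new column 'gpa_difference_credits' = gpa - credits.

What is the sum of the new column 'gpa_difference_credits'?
-390.84

Step 1: For each record, compute gpa - credits
Example calculations:
  2.04 - 9 = -6.96
  3.37 - 8 = -4.63
  2.37 - 63 = -60.63
  ...
Step 2: Sum all derived values
Step 3: Total = -390.84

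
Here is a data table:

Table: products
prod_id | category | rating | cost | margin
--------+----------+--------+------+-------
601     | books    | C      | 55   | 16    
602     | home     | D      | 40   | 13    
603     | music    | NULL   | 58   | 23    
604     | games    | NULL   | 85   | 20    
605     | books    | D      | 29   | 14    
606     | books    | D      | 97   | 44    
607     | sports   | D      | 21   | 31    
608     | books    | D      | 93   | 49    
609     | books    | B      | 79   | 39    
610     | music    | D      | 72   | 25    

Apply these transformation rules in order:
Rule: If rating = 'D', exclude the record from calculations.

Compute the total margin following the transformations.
98

Step 1: Identify records where rating = 'D'
Step 2: The excluded records sum to 176
Step 3: Original total margin = 274
Step 4: Remaining total = 274 - 176 = 98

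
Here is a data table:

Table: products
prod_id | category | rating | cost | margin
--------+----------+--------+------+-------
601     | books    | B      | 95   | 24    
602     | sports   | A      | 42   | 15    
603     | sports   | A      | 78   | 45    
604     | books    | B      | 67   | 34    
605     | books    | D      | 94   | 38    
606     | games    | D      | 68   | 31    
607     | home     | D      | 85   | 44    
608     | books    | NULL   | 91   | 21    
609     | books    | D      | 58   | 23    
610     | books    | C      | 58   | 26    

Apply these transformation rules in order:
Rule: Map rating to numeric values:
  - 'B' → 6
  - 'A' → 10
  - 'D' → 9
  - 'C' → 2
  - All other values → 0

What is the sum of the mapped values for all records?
70

Step 1: Apply mapping to each record
Step 2: Count by status:
  'B': 2 records × 6 = 12
  'A': 2 records × 10 = 20
  'D': 4 records × 9 = 36
  'C': 1 records × 2 = 2
Step 3: Sum all mapped values = 70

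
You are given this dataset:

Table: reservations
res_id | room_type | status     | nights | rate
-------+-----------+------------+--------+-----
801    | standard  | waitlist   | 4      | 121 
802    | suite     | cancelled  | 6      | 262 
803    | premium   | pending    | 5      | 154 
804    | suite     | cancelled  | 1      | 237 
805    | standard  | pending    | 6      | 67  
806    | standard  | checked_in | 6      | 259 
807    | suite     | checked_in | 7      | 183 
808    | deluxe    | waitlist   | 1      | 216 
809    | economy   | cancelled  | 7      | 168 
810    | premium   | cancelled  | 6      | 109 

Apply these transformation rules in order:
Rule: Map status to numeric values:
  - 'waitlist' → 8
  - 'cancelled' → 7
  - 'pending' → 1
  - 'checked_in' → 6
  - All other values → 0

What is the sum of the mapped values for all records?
58

Step 1: Apply mapping to each record
Step 2: Count by status:
  'waitlist': 2 records × 8 = 16
  'cancelled': 4 records × 7 = 28
  'pending': 2 records × 1 = 2
  'checked_in': 2 records × 6 = 12
Step 3: Sum all mapped values = 58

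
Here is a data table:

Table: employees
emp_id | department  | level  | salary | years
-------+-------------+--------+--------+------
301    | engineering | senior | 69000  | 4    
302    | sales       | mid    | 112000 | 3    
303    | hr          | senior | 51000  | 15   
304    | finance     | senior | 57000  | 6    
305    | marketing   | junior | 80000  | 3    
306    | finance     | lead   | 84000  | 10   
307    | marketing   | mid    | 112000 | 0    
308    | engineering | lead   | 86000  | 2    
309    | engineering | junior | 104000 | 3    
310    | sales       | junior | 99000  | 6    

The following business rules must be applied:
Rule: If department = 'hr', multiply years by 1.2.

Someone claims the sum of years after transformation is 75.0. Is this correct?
No, the correct result is 55.0.

Step 1: Calculate the correct sum after transformation
Step 2: Apply multiplier 1.2 to records where department = 'hr'
Step 3: Correct result = 55.0
Step 4: Claimed result = 75.0
Step 5: 55.0 ≠ 75.0
Conclusion: The claimed result is incorrect. The correct answer is 55.0.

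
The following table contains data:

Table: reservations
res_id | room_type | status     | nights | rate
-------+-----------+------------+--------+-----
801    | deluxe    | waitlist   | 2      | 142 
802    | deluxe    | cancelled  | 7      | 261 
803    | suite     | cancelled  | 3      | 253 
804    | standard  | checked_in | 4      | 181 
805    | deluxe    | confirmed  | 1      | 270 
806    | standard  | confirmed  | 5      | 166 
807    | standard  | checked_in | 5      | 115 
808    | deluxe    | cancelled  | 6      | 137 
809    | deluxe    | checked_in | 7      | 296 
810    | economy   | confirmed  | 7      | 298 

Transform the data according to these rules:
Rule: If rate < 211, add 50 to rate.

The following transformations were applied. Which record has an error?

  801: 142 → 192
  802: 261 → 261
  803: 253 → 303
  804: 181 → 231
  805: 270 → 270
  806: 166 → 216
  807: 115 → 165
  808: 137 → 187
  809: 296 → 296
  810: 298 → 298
Record 803 has an error. The correct transformed value should be 253, not 303.

Step 1: Check each record against the rule
Step 2: Record 803 has rate = 253
Step 3: Since 253 >= 211, the bonus should not have been applied
Step 4: Correct value = 253, but claimed value = 303
Conclusion: Record 803 has the error.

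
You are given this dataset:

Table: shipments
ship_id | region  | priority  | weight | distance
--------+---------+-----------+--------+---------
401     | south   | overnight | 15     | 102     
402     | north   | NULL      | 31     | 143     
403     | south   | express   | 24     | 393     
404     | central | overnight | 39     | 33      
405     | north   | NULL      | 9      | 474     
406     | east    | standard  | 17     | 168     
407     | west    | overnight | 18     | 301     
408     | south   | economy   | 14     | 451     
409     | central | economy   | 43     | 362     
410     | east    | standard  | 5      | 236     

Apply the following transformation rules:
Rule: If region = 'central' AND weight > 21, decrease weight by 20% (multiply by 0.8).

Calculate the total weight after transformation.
198.6

Step 1: Find records where region = 'central' AND weight > 21
Step 2: 2 records match, summing to 82
Step 3: After multiplier: 82 × 0.8 = 65.6
Step 4: Unaffected records sum: 133
Step 5: Final sum = 65.6 + 133 = 198.6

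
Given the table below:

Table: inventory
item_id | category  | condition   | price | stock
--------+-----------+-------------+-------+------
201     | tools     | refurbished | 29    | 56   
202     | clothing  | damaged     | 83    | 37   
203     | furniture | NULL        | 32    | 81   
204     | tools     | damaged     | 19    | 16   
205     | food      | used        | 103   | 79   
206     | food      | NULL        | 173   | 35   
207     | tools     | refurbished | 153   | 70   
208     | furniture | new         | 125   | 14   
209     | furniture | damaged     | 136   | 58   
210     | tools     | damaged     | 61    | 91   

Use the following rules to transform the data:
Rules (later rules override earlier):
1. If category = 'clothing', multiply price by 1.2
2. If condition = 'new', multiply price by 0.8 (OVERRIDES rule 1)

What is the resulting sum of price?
905.6

Step 1: Rule 2 takes priority for records with condition = 'new'
  - 1 records: 125 × 0.8 = 100.0
Step 2: Rule 1 applies to remaining records with category = 'clothing'
  - 1 records: 83 × 1.2 = 99.6
Step 3: Other records unchanged: 706
Step 4: Final sum = 100.0 + 99.6 + 706 = 905.6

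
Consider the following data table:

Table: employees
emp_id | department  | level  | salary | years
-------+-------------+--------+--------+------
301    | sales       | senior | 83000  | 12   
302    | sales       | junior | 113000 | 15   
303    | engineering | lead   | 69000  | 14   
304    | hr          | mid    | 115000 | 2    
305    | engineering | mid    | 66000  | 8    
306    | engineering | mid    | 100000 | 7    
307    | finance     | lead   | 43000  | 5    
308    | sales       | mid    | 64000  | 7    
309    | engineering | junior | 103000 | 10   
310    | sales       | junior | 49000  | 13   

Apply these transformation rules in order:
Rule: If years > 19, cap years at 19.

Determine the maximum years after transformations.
15

Step 1: Original maximum years = 15
Step 2: Check cap of 19 against maximum
Step 3: No records exceed the cap (max 15 <= cap 19), so no capping applies
Step 4: Maximum after transformation = 15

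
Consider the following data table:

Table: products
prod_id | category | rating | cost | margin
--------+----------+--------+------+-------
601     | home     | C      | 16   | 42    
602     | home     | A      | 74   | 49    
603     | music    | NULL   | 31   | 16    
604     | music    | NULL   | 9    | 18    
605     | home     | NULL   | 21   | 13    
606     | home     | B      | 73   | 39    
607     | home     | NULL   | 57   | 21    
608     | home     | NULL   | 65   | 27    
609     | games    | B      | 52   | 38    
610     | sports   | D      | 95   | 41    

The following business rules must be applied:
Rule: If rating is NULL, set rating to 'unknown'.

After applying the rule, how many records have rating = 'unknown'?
5

Step 1: Count records where rating IS NULL
Step 2: Found 5 records with NULL rating
Step 3: These records will have rating set to 'unknown'
Step 4: Records already having rating = 'unknown': 0
Step 5: Answer: 5 + 0 = 5 records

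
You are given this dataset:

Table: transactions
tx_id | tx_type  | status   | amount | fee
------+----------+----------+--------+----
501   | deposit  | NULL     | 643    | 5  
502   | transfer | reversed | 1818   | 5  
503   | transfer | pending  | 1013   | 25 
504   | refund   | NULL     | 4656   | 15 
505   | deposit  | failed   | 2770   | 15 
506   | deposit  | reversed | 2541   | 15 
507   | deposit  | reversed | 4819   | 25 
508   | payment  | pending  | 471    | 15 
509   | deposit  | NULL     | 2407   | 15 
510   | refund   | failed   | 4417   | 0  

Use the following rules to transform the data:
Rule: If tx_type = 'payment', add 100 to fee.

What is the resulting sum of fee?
235

Step 1: Count records where tx_type = 'payment': 1
Step 2: Total bonus added: 1 × 100 = 100
Step 3: Original sum of fee: 135
Step 4: Final sum = 135 + 100 = 235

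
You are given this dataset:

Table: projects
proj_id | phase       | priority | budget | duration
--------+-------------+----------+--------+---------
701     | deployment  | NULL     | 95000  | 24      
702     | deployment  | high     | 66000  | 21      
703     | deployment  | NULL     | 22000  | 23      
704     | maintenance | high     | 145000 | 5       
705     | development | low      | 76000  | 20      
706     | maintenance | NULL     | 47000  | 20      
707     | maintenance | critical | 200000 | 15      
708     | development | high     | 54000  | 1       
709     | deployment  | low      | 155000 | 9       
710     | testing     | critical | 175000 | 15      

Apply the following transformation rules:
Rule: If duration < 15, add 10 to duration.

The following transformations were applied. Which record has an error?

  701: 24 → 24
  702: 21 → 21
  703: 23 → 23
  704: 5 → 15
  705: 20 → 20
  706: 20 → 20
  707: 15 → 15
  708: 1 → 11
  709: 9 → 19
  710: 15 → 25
Record 710 has an error. The correct transformed value should be 15, not 25.

Step 1: Check each record against the rule
Step 2: Record 710 has duration = 15
Step 3: Since 15 >= 15, the bonus should not have been applied
Step 4: Correct value = 15, but claimed value = 25
Conclusion: Record 710 has the error.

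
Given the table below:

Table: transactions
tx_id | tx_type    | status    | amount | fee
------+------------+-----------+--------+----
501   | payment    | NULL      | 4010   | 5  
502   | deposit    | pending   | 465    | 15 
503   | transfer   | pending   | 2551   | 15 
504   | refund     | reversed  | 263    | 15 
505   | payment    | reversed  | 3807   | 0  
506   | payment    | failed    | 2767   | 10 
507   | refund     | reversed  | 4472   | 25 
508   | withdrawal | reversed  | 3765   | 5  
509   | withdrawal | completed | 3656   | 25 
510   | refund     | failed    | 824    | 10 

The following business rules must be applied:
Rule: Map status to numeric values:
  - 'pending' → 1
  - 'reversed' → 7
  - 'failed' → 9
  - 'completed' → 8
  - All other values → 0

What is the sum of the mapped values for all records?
56

Step 1: Apply mapping to each record
Step 2: Count by status:
  'pending': 2 records × 1 = 2
  'reversed': 4 records × 7 = 28
  'failed': 2 records × 9 = 18
  'completed': 1 records × 8 = 8
Step 3: Sum all mapped values = 56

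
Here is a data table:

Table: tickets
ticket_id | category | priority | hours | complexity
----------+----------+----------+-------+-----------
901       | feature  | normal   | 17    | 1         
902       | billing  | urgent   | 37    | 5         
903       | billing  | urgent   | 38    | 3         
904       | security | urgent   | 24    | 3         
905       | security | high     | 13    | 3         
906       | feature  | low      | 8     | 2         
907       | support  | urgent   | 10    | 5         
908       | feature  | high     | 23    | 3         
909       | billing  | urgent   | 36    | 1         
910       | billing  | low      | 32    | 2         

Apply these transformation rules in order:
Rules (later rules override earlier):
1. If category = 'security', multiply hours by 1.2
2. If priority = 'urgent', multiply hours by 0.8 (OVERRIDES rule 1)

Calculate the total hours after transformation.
211.6

Step 1: Rule 2 takes priority for records with priority = 'urgent'
  - 5 records: 145 × 0.8 = 116.0
Step 2: Rule 1 applies to remaining records with category = 'security'
  - 1 records: 13 × 1.2 = 15.6
Step 3: Other records unchanged: 80
Step 4: Final sum = 116.0 + 15.6 + 80 = 211.6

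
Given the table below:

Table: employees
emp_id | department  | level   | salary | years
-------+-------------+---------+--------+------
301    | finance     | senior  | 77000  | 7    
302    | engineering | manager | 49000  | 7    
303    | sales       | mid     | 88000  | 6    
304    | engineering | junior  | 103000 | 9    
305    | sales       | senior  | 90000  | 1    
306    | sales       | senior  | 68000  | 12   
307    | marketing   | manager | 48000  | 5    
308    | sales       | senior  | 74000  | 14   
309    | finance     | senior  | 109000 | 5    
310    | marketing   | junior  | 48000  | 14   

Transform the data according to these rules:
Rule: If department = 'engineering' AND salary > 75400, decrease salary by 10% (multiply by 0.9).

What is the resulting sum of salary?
743700.0

Step 1: Find records where department = 'engineering' AND salary > 75400
Step 2: 1 records match, summing to 103000
Step 3: After multiplier: 103000 × 0.9 = 92700.0
Step 4: Unaffected records sum: 651000
Step 5: Final sum = 92700.0 + 651000 = 743700.0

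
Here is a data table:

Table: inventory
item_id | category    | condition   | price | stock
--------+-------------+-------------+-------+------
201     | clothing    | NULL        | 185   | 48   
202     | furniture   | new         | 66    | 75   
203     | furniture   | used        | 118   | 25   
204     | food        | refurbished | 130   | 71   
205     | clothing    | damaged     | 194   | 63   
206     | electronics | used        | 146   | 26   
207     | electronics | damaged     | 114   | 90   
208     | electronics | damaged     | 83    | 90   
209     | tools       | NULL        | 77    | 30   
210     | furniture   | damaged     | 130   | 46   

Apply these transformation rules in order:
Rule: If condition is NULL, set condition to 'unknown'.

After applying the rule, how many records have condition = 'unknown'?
2

Step 1: Count records where condition IS NULL
Step 2: Found 2 records with NULL condition
Step 3: These records will have condition set to 'unknown'
Step 4: Records already having condition = 'unknown': 0
Step 5: Answer: 2 + 0 = 2 records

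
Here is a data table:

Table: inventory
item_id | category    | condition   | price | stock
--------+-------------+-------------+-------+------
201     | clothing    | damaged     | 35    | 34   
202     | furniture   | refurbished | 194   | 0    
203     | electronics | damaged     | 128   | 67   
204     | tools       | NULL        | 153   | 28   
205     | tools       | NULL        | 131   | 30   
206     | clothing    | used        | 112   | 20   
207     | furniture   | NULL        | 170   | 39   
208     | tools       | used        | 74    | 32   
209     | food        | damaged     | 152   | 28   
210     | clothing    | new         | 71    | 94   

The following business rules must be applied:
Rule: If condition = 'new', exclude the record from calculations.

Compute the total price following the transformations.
1149

Step 1: Identify records where condition = 'new'
Step 2: The excluded records sum to 71
Step 3: Original total price = 1220
Step 4: Remaining total = 1220 - 71 = 1149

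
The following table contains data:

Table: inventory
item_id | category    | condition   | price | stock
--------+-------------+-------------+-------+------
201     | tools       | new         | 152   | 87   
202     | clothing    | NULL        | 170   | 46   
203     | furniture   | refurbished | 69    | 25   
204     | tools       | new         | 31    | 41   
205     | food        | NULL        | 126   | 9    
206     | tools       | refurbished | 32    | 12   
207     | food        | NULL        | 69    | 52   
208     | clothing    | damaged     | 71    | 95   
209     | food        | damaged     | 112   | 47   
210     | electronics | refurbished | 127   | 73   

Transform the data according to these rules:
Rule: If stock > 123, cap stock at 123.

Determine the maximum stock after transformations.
95

Step 1: Original maximum stock = 95
Step 2: Check cap of 123 against maximum
Step 3: No records exceed the cap (max 95 <= cap 123), so no capping applies
Step 4: Maximum after transformation = 95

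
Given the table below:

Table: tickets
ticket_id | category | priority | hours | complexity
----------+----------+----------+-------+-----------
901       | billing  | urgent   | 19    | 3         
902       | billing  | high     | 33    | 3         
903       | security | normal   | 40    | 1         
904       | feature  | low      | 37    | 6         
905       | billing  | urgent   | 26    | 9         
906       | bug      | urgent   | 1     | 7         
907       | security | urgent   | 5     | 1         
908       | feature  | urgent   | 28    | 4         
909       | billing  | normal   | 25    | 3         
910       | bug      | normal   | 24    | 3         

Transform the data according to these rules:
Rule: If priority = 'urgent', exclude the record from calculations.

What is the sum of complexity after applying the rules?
16

Step 1: Identify records where priority = 'urgent'
Step 2: The excluded records sum to 24
Step 3: Original total complexity = 40
Step 4: Remaining total = 40 - 24 = 16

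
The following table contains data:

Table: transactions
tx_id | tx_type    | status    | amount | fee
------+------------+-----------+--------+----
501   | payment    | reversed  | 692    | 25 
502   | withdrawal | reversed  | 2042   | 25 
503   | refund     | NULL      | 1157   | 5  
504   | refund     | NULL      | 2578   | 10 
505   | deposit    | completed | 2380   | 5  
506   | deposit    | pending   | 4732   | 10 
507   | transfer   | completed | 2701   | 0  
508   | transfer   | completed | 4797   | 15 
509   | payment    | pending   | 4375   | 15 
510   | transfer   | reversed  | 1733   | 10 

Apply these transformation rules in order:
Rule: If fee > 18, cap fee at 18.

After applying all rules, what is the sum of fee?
106

Step 1: 2 records have fee > 18
Step 2: These records originally summed to 50
Step 3: After capping: 2 × 18 = 36
Step 4: Unaffected records sum: 70
Step 5: Final sum = 36 + 70 = 106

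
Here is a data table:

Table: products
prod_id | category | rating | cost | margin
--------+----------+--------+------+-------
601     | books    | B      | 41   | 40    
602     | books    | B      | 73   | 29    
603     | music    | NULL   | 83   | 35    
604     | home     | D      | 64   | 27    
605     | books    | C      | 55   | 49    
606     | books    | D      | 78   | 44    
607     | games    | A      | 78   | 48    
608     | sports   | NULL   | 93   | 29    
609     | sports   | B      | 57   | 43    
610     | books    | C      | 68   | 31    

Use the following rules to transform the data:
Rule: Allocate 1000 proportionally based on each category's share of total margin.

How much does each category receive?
books: 514.67, games: 128.0, home: 72.0, music: 93.33, sports: 192.0

Step 1: Calculate total margin = 375
Step 2: Calculate each category's proportion:
  books: 193/375 = 51.47% → 514.67
  games: 48/375 = 12.80% → 128.0
  home: 27/375 = 7.20% → 72.0
  music: 35/375 = 9.33% → 93.33
  sports: 72/375 = 19.20% → 192.0
Step 3: Verify: sum of allocations ≈ 1000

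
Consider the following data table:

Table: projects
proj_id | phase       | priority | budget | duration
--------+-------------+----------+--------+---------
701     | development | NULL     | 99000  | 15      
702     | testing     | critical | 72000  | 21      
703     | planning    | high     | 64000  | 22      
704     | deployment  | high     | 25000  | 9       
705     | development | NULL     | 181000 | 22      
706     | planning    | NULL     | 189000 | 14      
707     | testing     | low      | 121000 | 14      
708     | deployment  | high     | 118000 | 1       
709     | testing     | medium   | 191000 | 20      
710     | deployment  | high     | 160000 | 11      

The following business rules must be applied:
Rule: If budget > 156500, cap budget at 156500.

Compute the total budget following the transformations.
1125000

Step 1: 4 records have budget > 156500
Step 2: These records originally summed to 721000
Step 3: After capping: 4 × 156500 = 626000
Step 4: Unaffected records sum: 499000
Step 5: Final sum = 626000 + 499000 = 1125000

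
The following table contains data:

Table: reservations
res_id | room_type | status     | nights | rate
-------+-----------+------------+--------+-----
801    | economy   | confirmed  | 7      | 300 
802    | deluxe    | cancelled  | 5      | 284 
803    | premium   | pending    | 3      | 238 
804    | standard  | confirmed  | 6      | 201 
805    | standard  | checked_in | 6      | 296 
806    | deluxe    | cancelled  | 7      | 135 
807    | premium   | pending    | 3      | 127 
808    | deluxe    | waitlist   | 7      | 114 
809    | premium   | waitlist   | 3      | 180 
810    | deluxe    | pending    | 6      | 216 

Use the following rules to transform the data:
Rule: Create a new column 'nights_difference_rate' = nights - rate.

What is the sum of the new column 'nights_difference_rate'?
-2038

Step 1: For each record, compute nights - rate
Example calculations:
  7 - 300 = -293
  5 - 284 = -279
  3 - 238 = -235
  ...
Step 2: Sum all derived values
Step 3: Total = -2038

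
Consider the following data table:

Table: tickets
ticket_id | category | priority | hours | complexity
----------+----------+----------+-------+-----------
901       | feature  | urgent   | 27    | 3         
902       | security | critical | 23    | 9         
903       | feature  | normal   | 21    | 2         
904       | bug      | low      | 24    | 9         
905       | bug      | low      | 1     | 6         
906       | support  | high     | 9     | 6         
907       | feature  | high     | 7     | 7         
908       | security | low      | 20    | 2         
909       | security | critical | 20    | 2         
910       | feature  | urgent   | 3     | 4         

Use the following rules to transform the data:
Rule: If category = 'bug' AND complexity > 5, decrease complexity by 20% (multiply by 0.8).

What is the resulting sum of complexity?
47.0

Step 1: Find records where category = 'bug' AND complexity > 5
Step 2: 2 records match, summing to 15
Step 3: After multiplier: 15 × 0.8 = 12.0
Step 4: Unaffected records sum: 35
Step 5: Final sum = 12.0 + 35 = 47.0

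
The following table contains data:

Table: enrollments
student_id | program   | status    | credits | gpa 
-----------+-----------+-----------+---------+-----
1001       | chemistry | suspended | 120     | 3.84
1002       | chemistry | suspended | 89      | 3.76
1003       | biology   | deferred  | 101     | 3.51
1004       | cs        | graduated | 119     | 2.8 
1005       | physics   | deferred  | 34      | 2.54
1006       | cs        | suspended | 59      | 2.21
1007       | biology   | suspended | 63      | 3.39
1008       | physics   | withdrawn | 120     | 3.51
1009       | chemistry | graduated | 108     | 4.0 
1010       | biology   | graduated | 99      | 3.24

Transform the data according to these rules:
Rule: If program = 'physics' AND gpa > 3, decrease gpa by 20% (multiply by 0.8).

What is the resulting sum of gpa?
32.1

Step 1: Find records where program = 'physics' AND gpa > 3
Step 2: 1 records match, summing to 3.51
Step 3: After multiplier: 3.51 × 0.8 = 2.81
Step 4: Unaffected records sum: 29.29
Step 5: Final sum = 2.81 + 29.29 = 32.1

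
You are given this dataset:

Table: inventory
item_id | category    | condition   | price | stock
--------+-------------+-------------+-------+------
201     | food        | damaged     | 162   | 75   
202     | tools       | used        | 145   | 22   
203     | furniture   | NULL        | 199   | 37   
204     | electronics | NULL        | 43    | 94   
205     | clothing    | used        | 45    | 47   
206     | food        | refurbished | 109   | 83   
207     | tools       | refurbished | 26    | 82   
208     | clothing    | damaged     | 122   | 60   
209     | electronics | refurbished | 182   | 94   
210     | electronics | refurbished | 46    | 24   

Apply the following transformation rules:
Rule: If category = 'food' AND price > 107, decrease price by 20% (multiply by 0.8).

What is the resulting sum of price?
1024.8

Step 1: Find records where category = 'food' AND price > 107
Step 2: 2 records match, summing to 271
Step 3: After multiplier: 271 × 0.8 = 216.8
Step 4: Unaffected records sum: 808
Step 5: Final sum = 216.8 + 808 = 1024.8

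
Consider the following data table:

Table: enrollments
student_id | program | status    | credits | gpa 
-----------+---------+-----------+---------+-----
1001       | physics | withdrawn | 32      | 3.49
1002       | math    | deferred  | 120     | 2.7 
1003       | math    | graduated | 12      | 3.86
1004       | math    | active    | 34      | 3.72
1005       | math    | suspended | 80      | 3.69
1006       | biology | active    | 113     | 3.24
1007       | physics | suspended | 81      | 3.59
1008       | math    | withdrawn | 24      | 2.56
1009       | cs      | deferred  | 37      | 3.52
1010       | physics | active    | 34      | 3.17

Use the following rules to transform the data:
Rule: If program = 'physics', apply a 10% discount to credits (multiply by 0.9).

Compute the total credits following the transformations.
552.3

Step 1: Records with program = 'physics' have total credits = 147
Step 2: Apply multiplier: 147 × 0.9 = 132.3
Step 3: Other records total: 420
Step 4: Final sum = 132.3 + 420 = 552.3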